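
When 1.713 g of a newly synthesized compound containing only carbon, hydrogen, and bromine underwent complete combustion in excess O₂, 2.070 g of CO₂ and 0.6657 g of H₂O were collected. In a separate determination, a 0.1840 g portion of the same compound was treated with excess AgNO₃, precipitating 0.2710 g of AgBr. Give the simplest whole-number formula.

mol C = 2.070 g CO₂ ÷ 44.009 g/mol = 0.047036 mol
mol H = 2 × 0.6657 g H₂O ÷ 18.015 g/mol = 0.073905 mol
From the AgBr data: mol Br per gram of compound = (0.2710 ÷ 187.772) ÷ 0.1840 = 0.0078437 mol/g, so in the 1.713 g combustion sample mol Br = 0.013436 mol
Divide by the smallest (0.013436 mol): C 3.501, H 5.500, Br 1.000
Multiplying each by 2 gives whole numbers: C 7.00, H 11.00, Br 2.00

C7H11Br2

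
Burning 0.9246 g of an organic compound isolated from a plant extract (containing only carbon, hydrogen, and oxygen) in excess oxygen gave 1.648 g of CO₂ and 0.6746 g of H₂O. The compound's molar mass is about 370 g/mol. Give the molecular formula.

mol C = 1.648 g CO₂ ÷ 44.009 g/mol = 0.037447 mol
mol H = 2 × 0.6746 g H₂O ÷ 18.015 g/mol = 0.074893 mol
mass O = 0.9246 − (0.44977 + 0.075492) = 0.39933 g → mol O = 0.39933 ÷ 15.999 = 0.024960 mol
Divide by the smallest (0.024960 mol): C 1.500, H 3.001, O 1.000
Multiplying each by 2 gives whole numbers: C 3.00, H 6.00, O 2.00
Empirical formula: C3H6O2
Empirical-formula mass = 74.08 g/mol; 370 ÷ 74.08 ≈ 5, so the molecular formula is C15H30O10.

C15H30O10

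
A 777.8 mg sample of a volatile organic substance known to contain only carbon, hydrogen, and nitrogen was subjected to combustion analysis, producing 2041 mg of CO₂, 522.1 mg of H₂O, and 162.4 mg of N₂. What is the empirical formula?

C4H5N

mol C = 2.041 g CO₂ ÷ 44.009 g/mol = 0.046377 mol
mol H = 2 × 0.5221 g H₂O ÷ 18.015 g/mol = 0.057963 mol
mol N = 2 × 0.1624 g N₂ ÷ 28.014 g/mol = 0.011594 mol
Divide by the smallest (0.011594 mol): C 4.000, H 4.999, N 1.000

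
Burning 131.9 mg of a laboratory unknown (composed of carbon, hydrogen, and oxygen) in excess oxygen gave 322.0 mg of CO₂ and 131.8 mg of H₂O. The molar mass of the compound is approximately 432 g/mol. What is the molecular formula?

mol C = 0.3220 g CO₂ ÷ 44.009 g/mol = 0.0073167 mol
mol H = 2 × 0.1318 g H₂O ÷ 18.015 g/mol = 0.014632 mol
mass O = 0.1319 − (0.087881 + 0.014749) = 0.029270 g → mol O = 0.029270 ÷ 15.999 = 0.0018295 mol
Divide by the smallest (0.0018295 mol): C 3.999, H 7.998, O 1.000
Empirical formula: C4H8O
Empirical-formula mass = 72.11 g/mol; 432 ÷ 72.11 ≈ 6, so the molecular formula is C24H48O6.

C24H48O6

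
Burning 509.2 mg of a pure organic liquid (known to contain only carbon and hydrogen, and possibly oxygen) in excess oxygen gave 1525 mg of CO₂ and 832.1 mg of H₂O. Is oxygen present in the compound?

no

mol C = 1.525 g CO₂ ÷ 44.009 g/mol = 0.034652 mol
mol H = 2 × 0.8321 g H₂O ÷ 18.015 g/mol = 0.092379 mol
C and H together account for 0.50932 g — essentially the entire 0.5092 g sample — so the compound contains no oxygen.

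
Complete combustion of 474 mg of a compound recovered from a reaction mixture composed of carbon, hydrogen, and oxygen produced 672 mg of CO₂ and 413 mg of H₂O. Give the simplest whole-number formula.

CH3O

mol C = 0.672 g CO₂ ÷ 44.009 g/mol = 0.01527 mol
mol H = 2 × 0.413 g H₂O ÷ 18.015 g/mol = 0.04585 mol
mass O = 0.474 − (0.1834 + 0.04622) = 0.2444 g → mol O = 0.2444 ÷ 15.999 = 0.01527 mol
Divide by the smallest (0.01527 mol): C 1.000, H 3.003, O 1.000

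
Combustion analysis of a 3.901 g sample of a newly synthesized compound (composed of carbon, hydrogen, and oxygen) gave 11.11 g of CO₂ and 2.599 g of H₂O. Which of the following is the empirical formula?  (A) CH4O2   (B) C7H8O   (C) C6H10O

mol C = 11.11 g CO₂ ÷ 44.009 g/mol = 0.25245 mol
mol H = 2 × 2.599 g H₂O ÷ 18.015 g/mol = 0.28854 mol
mass O = 3.901 − (3.0322 + 0.29085) = 0.57800 g → mol O = 0.57800 ÷ 15.999 = 0.036127 mol
Divide by the smallest (0.036127 mol): C 6.988, H 7.987, O 1.000

(B) C7H8O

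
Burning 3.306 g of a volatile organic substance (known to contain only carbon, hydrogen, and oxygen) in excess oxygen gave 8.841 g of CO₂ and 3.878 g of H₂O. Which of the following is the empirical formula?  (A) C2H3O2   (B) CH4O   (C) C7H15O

(C) C7H15O

mol C = 8.841 g CO₂ ÷ 44.009 g/mol = 0.20089 mol
mol H = 2 × 3.878 g H₂O ÷ 18.015 g/mol = 0.43053 mol
mass O = 3.306 − (2.4129 + 0.43397) = 0.45913 g → mol O = 0.45913 ÷ 15.999 = 0.028697 mol
Divide by the smallest (0.028697 mol): C 7.000, H 15.002, O 1.000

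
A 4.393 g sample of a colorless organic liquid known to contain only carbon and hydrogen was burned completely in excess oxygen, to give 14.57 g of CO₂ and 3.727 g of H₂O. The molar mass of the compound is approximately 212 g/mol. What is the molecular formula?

mol C = 14.57 g CO₂ ÷ 44.009 g/mol = 0.33107 mol
mol H = 2 × 3.727 g H₂O ÷ 18.015 g/mol = 0.41377 mol
Divide by the smallest (0.33107 mol): C 1.000, H 1.250
Multiplying each by 4 gives whole numbers: C 4.00, H 5.00
Empirical formula: C4H5
Empirical-formula mass = 53.08 g/mol; 212 ÷ 53.08 ≈ 4, so the molecular formula is C16H20.

C16H20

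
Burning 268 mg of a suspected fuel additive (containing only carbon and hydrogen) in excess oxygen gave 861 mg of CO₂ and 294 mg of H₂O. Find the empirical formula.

C3H5

mol C = 0.861 g CO₂ ÷ 44.009 g/mol = 0.01956 mol
mol H = 2 × 0.294 g H₂O ÷ 18.015 g/mol = 0.03264 mol
Divide by the smallest (0.01956 mol): C 1.000, H 1.668
Multiplying each by 3 gives whole numbers: C 3.00, H 5.00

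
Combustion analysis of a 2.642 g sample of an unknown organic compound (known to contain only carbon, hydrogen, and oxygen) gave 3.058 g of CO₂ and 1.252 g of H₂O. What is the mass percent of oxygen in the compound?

mol C = 3.058 g CO₂ ÷ 44.009 g/mol = 0.069486 mol
mol H = 2 × 1.252 g H₂O ÷ 18.015 g/mol = 0.13900 mol
mass O = 2.642 − (0.83459 + 0.14011) = 1.6673 g → mol O = 1.6673 ÷ 15.999 = 0.10421 mol
mass % O = 1.6673 g ÷ 2.642 g × 100%

63.11%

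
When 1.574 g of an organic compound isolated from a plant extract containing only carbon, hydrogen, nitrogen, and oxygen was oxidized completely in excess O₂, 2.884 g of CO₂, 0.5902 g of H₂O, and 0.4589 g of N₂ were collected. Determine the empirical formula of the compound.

mol C = 2.884 g CO₂ ÷ 44.009 g/mol = 0.065532 mol
mol H = 2 × 0.5902 g H₂O ÷ 18.015 g/mol = 0.065523 mol
mol N = 2 × 0.4589 g N₂ ÷ 28.014 g/mol = 0.032762 mol
mass O = 1.574 − (0.78711 + 0.066047 + 0.45890) = 0.26195 g → mol O = 0.26195 ÷ 15.999 = 0.016373 mol
Divide by the smallest (0.016373 mol): C 4.003, H 4.002, N 2.001, O 1.000

C4H4N2O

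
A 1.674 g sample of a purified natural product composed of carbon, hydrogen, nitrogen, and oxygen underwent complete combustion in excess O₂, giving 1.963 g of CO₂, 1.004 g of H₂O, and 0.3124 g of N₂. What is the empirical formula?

C2H5NO2

mol C = 1.963 g CO₂ ÷ 44.009 g/mol = 0.044605 mol
mol H = 2 × 1.004 g H₂O ÷ 18.015 g/mol = 0.11146 mol
mol N = 2 × 0.3124 g N₂ ÷ 28.014 g/mol = 0.022303 mol
mass O = 1.674 − (0.53574 + 0.11235 + 0.31240) = 0.71350 g → mol O = 0.71350 ÷ 15.999 = 0.044597 mol
Divide by the smallest (0.022303 mol): C 2.000, H 4.998, N 1.000, O 2.000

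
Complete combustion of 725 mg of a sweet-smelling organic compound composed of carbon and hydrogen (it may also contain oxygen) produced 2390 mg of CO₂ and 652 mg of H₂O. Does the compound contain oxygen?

mol C = 2.39 g CO₂ ÷ 44.009 g/mol = 0.05431 mol
mol H = 2 × 0.652 g H₂O ÷ 18.015 g/mol = 0.07238 mol
C and H together account for 0.7252 g — essentially the entire 0.725 g sample — so the compound contains no oxygen.

no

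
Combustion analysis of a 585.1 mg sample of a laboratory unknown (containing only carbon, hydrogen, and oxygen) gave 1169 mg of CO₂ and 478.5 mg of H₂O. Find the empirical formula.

C2H4O

mol C = 1.169 g CO₂ ÷ 44.009 g/mol = 0.026563 mol
mol H = 2 × 0.4785 g H₂O ÷ 18.015 g/mol = 0.053122 mol
mass O = 0.5851 − (0.31905 + 0.053547) = 0.21251 g → mol O = 0.21251 ÷ 15.999 = 0.013283 mol
Divide by the smallest (0.013283 mol): C 2.000, H 3.999, O 1.000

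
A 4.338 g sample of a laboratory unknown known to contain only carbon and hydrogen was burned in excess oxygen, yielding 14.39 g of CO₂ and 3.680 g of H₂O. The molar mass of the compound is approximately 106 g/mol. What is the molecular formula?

C8H10

mol C = 14.39 g CO₂ ÷ 44.009 g/mol = 0.32698 mol
mol H = 2 × 3.680 g H₂O ÷ 18.015 g/mol = 0.40855 mol
Divide by the smallest (0.32698 mol): C 1.000, H 1.249
Multiplying each by 4 gives whole numbers: C 4.00, H 5.00
Empirical formula: C4H5
Empirical-formula mass = 53.08 g/mol; 106 ÷ 53.08 ≈ 2, so the molecular formula is C8H10.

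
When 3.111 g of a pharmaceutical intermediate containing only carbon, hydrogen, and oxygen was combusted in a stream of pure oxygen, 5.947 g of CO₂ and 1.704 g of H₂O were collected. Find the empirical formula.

mol C = 5.947 g CO₂ ÷ 44.009 g/mol = 0.13513 mol
mol H = 2 × 1.704 g H₂O ÷ 18.015 g/mol = 0.18918 mol
mass O = 3.111 − (1.6231 + 0.19069) = 1.2972 g → mol O = 1.2972 ÷ 15.999 = 0.081083 mol
Divide by the smallest (0.081083 mol): C 1.667, H 2.333, O 1.000
Multiplying each by 3 gives whole numbers: C 5.00, H 7.00, O 3.00

C5H7O3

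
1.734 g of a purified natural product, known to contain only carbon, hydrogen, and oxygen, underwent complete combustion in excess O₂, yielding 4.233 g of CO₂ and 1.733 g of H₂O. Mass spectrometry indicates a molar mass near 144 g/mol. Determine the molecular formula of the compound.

C8H16O2

mol C = 4.233 g CO₂ ÷ 44.009 g/mol = 0.096185 mol
mol H = 2 × 1.733 g H₂O ÷ 18.015 g/mol = 0.19240 mol
mass O = 1.734 − (1.1553 + 0.19393) = 0.38479 g → mol O = 0.38479 ÷ 15.999 = 0.024051 mol
Divide by the smallest (0.024051 mol): C 3.999, H 8.000, O 1.000
Empirical formula: C4H8O
Empirical-formula mass = 72.11 g/mol; 144 ÷ 72.11 ≈ 2, so the molecular formula is C8H16O2.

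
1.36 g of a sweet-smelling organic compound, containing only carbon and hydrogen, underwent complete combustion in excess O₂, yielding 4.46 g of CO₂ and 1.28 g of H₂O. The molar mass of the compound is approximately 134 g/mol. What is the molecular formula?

mol C = 4.46 g CO₂ ÷ 44.009 g/mol = 0.1013 mol
mol H = 2 × 1.28 g H₂O ÷ 18.015 g/mol = 0.1421 mol
Divide by the smallest (0.1013 mol): C 1.000, H 1.402
Multiplying each by 5 gives whole numbers: C 5.00, H 7.01
Empirical formula: C5H7
Empirical-formula mass = 67.11 g/mol; 134 ÷ 67.11 ≈ 2, so the molecular formula is C10H14.

C10H14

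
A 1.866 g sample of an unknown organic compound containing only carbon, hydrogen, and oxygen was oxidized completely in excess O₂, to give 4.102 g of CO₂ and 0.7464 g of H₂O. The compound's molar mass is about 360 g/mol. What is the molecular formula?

C18H16O8

mol C = 4.102 g CO₂ ÷ 44.009 g/mol = 0.093208 mol
mol H = 2 × 0.7464 g H₂O ÷ 18.015 g/mol = 0.082864 mol
mass O = 1.866 − (1.1195 + 0.083527) = 0.66295 g → mol O = 0.66295 ÷ 15.999 = 0.041437 mol
Divide by the smallest (0.041437 mol): C 2.249, H 2.000, O 1.000
Multiplying each by 4 gives whole numbers: C 9.00, H 8.00, O 4.00
Empirical formula: C9H8O4
Empirical-formula mass = 180.16 g/mol; 360 ÷ 180.16 ≈ 2, so the molecular formula is C18H16O8.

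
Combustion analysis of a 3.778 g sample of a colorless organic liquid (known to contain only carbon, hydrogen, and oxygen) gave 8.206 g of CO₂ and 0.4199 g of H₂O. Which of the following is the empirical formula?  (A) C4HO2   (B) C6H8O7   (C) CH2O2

(A) C4HO2

mol C = 8.206 g CO₂ ÷ 44.009 g/mol = 0.18646 mol
mol H = 2 × 0.4199 g H₂O ÷ 18.015 g/mol = 0.046617 mol
mass O = 3.778 − (2.2396 + 0.046990) = 1.4914 g → mol O = 1.4914 ÷ 15.999 = 0.093219 mol
Divide by the smallest (0.046617 mol): C 4.000, H 1.000, O 2.000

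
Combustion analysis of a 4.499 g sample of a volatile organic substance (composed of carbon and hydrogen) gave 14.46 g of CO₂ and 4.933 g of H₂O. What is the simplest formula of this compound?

C3H5

mol C = 14.46 g CO₂ ÷ 44.009 g/mol = 0.32857 mol
mol H = 2 × 4.933 g H₂O ÷ 18.015 g/mol = 0.54765 mol
Divide by the smallest (0.32857 mol): C 1.000, H 1.667
Multiplying each by 3 gives whole numbers: C 3.00, H 5.00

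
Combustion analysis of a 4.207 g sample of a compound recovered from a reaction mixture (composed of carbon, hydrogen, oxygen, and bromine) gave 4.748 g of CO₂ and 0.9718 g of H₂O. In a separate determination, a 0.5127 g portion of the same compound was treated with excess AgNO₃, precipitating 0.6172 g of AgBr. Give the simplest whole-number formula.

C8H8Br2O3

mol C = 4.748 g CO₂ ÷ 44.009 g/mol = 0.10789 mol
mol H = 2 × 0.9718 g H₂O ÷ 18.015 g/mol = 0.10789 mol
From the AgBr data: mol Br per gram of compound = (0.6172 ÷ 187.772) ÷ 0.5127 = 0.0064111 mol/g, so in the 4.207 g combustion sample mol Br = 0.026971 mol
mass O = 4.207 − (1.2958 + 0.10875 + 2.1551) = 0.64729 g → mol O = 0.64729 ÷ 15.999 = 0.040458 mol
Divide by the smallest (0.026971 mol): C 4.000, H 4.000, Br 1.000, O 1.500
Multiplying each by 2 gives whole numbers: C 8.00, H 8.00, Br 2.00, O 3.00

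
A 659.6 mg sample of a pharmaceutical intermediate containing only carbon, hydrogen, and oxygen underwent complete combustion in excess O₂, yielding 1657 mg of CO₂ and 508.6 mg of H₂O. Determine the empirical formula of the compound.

C4H6O

mol C = 1.657 g CO₂ ÷ 44.009 g/mol = 0.037651 mol
mol H = 2 × 0.5086 g H₂O ÷ 18.015 g/mol = 0.056464 mol
mass O = 0.6596 − (0.45223 + 0.056916) = 0.15045 g → mol O = 0.15045 ÷ 15.999 = 0.0094039 mol
Divide by the smallest (0.0094039 mol): C 4.004, H 6.004, O 1.000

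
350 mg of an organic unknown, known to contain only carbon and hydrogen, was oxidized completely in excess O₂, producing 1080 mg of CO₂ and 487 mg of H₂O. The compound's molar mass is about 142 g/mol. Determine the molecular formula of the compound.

C10H22

mol C = 1.08 g CO₂ ÷ 44.009 g/mol = 0.02454 mol
mol H = 2 × 0.487 g H₂O ÷ 18.015 g/mol = 0.05407 mol
Divide by the smallest (0.02454 mol): C 1.000, H 2.203
Multiplying each by 5 gives whole numbers: C 5.00, H 11.02
Empirical formula: C5H11
Empirical-formula mass = 71.14 g/mol; 142 ÷ 71.14 ≈ 2, so the molecular formula is C10H22.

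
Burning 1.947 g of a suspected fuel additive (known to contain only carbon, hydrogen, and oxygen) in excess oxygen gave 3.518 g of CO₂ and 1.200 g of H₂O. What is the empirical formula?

mol C = 3.518 g CO₂ ÷ 44.009 g/mol = 0.079938 mol
mol H = 2 × 1.200 g H₂O ÷ 18.015 g/mol = 0.13322 mol
mass O = 1.947 − (0.96014 + 0.13429) = 0.85257 g → mol O = 0.85257 ÷ 15.999 = 0.053289 mol
Divide by the smallest (0.053289 mol): C 1.500, H 2.500, O 1.000
Multiplying each by 2 gives whole numbers: C 3.00, H 5.00, O 2.00

C3H5O2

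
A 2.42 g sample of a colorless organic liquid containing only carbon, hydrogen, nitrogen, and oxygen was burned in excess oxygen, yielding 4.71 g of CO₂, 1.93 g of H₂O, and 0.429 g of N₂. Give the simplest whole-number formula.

C7H14N2O2

mol C = 4.71 g CO₂ ÷ 44.009 g/mol = 0.1070 mol
mol H = 2 × 1.93 g H₂O ÷ 18.015 g/mol = 0.2143 mol
mol N = 2 × 0.429 g N₂ ÷ 28.014 g/mol = 0.03063 mol
mass O = 2.42 − (1.285 + 0.2160 + 0.4290) = 0.4896 g → mol O = 0.4896 ÷ 15.999 = 0.03060 mol
Divide by the smallest (0.03060 mol): C 3.498, H 7.002, N 1.001, O 1.000
Multiplying each by 2 gives whole numbers: C 7.00, H 14.00, N 2.00, O 2.00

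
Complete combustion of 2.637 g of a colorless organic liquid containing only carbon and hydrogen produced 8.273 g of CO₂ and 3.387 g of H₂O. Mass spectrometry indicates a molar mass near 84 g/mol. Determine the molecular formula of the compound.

C6H12

mol C = 8.273 g CO₂ ÷ 44.009 g/mol = 0.18798 mol
mol H = 2 × 3.387 g H₂O ÷ 18.015 g/mol = 0.37602 mol
Divide by the smallest (0.18798 mol): C 1.000, H 2.000
Empirical formula: CH2
Empirical-formula mass = 14.03 g/mol; 84 ÷ 14.03 ≈ 6, so the molecular formula is C6H12.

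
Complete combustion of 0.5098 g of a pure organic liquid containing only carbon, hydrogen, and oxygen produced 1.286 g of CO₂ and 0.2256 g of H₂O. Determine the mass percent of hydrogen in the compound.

mol C = 1.286 g CO₂ ÷ 44.009 g/mol = 0.029221 mol
mol H = 2 × 0.2256 g H₂O ÷ 18.015 g/mol = 0.025046 mol
mass O = 0.5098 − (0.35098 + 0.025246) = 0.13358 g → mol O = 0.13358 ÷ 15.999 = 0.0083491 mol
mass % H = 0.025246 g ÷ 0.5098 g × 100%

4.95%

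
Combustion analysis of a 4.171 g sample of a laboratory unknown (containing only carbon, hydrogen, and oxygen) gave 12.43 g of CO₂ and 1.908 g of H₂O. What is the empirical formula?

mol C = 12.43 g CO₂ ÷ 44.009 g/mol = 0.28244 mol
mol H = 2 × 1.908 g H₂O ÷ 18.015 g/mol = 0.21182 mol
mass O = 4.171 − (3.3924 + 0.21352) = 0.56507 g → mol O = 0.56507 ÷ 15.999 = 0.035319 mol
Divide by the smallest (0.035319 mol): C 7.997, H 5.997, O 1.000

C8H6O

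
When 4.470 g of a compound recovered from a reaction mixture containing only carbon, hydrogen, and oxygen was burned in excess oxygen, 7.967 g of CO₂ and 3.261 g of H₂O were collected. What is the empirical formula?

C3H6O2

mol C = 7.967 g CO₂ ÷ 44.009 g/mol = 0.18103 mol
mol H = 2 × 3.261 g H₂O ÷ 18.015 g/mol = 0.36203 mol
mass O = 4.470 − (2.1744 + 0.36493) = 1.9307 g → mol O = 1.9307 ÷ 15.999 = 0.12068 mol
Divide by the smallest (0.12068 mol): C 1.500, H 3.000, O 1.000
Multiplying each by 2 gives whole numbers: C 3.00, H 6.00, O 2.00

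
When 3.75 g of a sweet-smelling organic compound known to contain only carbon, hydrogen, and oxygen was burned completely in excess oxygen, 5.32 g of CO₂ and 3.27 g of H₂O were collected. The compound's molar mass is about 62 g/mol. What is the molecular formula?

mol C = 5.32 g CO₂ ÷ 44.009 g/mol = 0.1209 mol
mol H = 2 × 3.27 g H₂O ÷ 18.015 g/mol = 0.3630 mol
mass O = 3.75 − (1.452 + 0.3659) = 1.932 g → mol O = 1.932 ÷ 15.999 = 0.1208 mol
Divide by the smallest (0.1208 mol): C 1.001, H 3.006, O 1.000
Empirical formula: CH3O
Empirical-formula mass = 31.03 g/mol; 62 ÷ 31.03 ≈ 2, so the molecular formula is C2H6O2.

C2H6O2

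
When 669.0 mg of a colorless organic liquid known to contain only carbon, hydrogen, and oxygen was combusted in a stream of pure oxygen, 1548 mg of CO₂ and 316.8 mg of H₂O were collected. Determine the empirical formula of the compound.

mol C = 1.548 g CO₂ ÷ 44.009 g/mol = 0.035175 mol
mol H = 2 × 0.3168 g H₂O ÷ 18.015 g/mol = 0.035171 mol
mass O = 0.6690 − (0.42248 + 0.035452) = 0.21107 g → mol O = 0.21107 ÷ 15.999 = 0.013192 mol
Divide by the smallest (0.013192 mol): C 2.666, H 2.666, O 1.000
Multiplying each by 3 gives whole numbers: C 8.00, H 8.00, O 3.00

C8H8O3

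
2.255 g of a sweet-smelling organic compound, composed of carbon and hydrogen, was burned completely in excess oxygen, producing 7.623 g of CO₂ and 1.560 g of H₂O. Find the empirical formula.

mol C = 7.623 g CO₂ ÷ 44.009 g/mol = 0.17321 mol
mol H = 2 × 1.560 g H₂O ÷ 18.015 g/mol = 0.17319 mol
Divide by the smallest (0.17319 mol): C 1.000, H 1.000

CH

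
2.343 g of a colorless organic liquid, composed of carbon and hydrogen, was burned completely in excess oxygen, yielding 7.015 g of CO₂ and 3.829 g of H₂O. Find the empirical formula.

C3H8

mol C = 7.015 g CO₂ ÷ 44.009 g/mol = 0.15940 mol
mol H = 2 × 3.829 g H₂O ÷ 18.015 g/mol = 0.42509 mol
Divide by the smallest (0.15940 mol): C 1.000, H 2.667
Multiplying each by 3 gives whole numbers: C 3.00, H 8.00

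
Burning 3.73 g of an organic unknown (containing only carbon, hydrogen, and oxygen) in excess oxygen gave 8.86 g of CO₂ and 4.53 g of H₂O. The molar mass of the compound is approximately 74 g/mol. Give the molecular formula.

mol C = 8.86 g CO₂ ÷ 44.009 g/mol = 0.2013 mol
mol H = 2 × 4.53 g H₂O ÷ 18.015 g/mol = 0.5029 mol
mass O = 3.73 − (2.418 + 0.5069) = 0.8050 g → mol O = 0.8050 ÷ 15.999 = 0.05031 mol
Divide by the smallest (0.05031 mol): C 4.001, H 9.995, O 1.000
Empirical formula: C4H10O
Empirical-formula mass = 74.12 g/mol; 74 ÷ 74.12 ≈ 1, so the molecular formula is C4H10O.

C4H10O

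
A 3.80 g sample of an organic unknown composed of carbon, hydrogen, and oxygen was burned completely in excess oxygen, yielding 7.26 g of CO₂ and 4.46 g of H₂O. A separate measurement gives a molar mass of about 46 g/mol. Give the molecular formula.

C2H6O

mol C = 7.26 g CO₂ ÷ 44.009 g/mol = 0.1650 mol
mol H = 2 × 4.46 g H₂O ÷ 18.015 g/mol = 0.4951 mol
mass O = 3.80 − (1.981 + 0.4991) = 1.319 g → mol O = 1.319 ÷ 15.999 = 0.08247 mol
Divide by the smallest (0.08247 mol): C 2.000, H 6.004, O 1.000
Empirical formula: C2H6O
Empirical-formula mass = 46.07 g/mol; 46 ÷ 46.07 ≈ 1, so the molecular formula is C2H6O.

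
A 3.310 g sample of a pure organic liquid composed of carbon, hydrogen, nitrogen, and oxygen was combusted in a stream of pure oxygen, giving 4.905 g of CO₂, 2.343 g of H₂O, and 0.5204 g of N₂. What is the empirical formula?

C3H7NO2

mol C = 4.905 g CO₂ ÷ 44.009 g/mol = 0.11145 mol
mol H = 2 × 2.343 g H₂O ÷ 18.015 g/mol = 0.26012 mol
mol N = 2 × 0.5204 g N₂ ÷ 28.014 g/mol = 0.037153 mol
mass O = 3.310 − (1.3387 + 0.26220 + 0.52040) = 1.1887 g → mol O = 1.1887 ÷ 15.999 = 0.074300 mol
Divide by the smallest (0.037153 mol): C 3.000, H 7.001, N 1.000, O 2.000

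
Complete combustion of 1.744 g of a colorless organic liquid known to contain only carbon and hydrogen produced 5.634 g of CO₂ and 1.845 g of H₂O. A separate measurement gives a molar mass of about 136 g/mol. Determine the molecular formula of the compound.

mol C = 5.634 g CO₂ ÷ 44.009 g/mol = 0.12802 mol
mol H = 2 × 1.845 g H₂O ÷ 18.015 g/mol = 0.20483 mol
Divide by the smallest (0.12802 mol): C 1.000, H 1.600
Multiplying each by 5 gives whole numbers: C 5.00, H 8.00
Empirical formula: C5H8
Empirical-formula mass = 68.12 g/mol; 136 ÷ 68.12 ≈ 2, so the molecular formula is C10H16.

C10H16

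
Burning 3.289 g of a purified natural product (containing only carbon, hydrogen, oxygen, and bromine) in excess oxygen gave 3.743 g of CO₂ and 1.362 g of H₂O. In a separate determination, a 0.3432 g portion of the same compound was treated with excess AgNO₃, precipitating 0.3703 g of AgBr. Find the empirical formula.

C9H16Br2O4

mol C = 3.743 g CO₂ ÷ 44.009 g/mol = 0.085051 mol
mol H = 2 × 1.362 g H₂O ÷ 18.015 g/mol = 0.15121 mol
From the AgBr data: mol Br per gram of compound = (0.3703 ÷ 187.772) ÷ 0.3432 = 0.0057461 mol/g, so in the 3.289 g combustion sample mol Br = 0.018899 mol
mass O = 3.289 − (1.0215 + 0.15242 + 1.5101) = 0.60493 g → mol O = 0.60493 ÷ 15.999 = 0.037810 mol
Divide by the smallest (0.018899 mol): C 4.500, H 8.001, Br 1.000, O 2.001
Multiplying each by 2 gives whole numbers: C 9.00, H 16.00, Br 2.00, O 4.00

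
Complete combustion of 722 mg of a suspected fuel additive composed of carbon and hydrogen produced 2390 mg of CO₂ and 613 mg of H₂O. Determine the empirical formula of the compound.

C4H5

mol C = 2.39 g CO₂ ÷ 44.009 g/mol = 0.05431 mol
mol H = 2 × 0.613 g H₂O ÷ 18.015 g/mol = 0.06805 mol
Divide by the smallest (0.05431 mol): C 1.000, H 1.253
Multiplying each by 4 gives whole numbers: C 4.00, H 5.01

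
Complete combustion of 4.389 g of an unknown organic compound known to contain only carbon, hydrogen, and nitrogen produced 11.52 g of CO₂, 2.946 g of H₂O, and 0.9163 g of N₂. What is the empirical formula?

mol C = 11.52 g CO₂ ÷ 44.009 g/mol = 0.26176 mol
mol H = 2 × 2.946 g H₂O ÷ 18.015 g/mol = 0.32706 mol
mol N = 2 × 0.9163 g N₂ ÷ 28.014 g/mol = 0.065417 mol
Divide by the smallest (0.065417 mol): C 4.001, H 5.000, N 1.000

C4H5N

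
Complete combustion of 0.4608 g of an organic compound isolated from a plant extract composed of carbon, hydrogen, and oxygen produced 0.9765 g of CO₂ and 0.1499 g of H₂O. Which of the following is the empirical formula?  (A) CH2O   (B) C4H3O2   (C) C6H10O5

mol C = 0.9765 g CO₂ ÷ 44.009 g/mol = 0.022189 mol
mol H = 2 × 0.1499 g H₂O ÷ 18.015 g/mol = 0.016642 mol
mass O = 0.4608 − (0.26651 + 0.016775) = 0.17752 g → mol O = 0.17752 ÷ 15.999 = 0.011096 mol
Divide by the smallest (0.011096 mol): C 2.000, H 1.500, O 1.000
Multiplying each by 2 gives whole numbers: C 4.00, H 3.00, O 2.00

(B) C4H3O2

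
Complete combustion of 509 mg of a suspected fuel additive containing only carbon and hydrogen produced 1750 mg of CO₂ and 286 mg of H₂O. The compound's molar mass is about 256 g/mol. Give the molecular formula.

C20H16

mol C = 1.75 g CO₂ ÷ 44.009 g/mol = 0.03976 mol
mol H = 2 × 0.286 g H₂O ÷ 18.015 g/mol = 0.03175 mol
Divide by the smallest (0.03175 mol): C 1.252, H 1.000
Multiplying each by 4 gives whole numbers: C 5.01, H 4.00
Empirical formula: C5H4
Empirical-formula mass = 64.09 g/mol; 256 ÷ 64.09 ≈ 4, so the molecular formula is C20H16.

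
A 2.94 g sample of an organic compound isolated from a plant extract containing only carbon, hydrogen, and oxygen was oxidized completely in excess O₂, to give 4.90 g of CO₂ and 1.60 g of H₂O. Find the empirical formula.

mol C = 4.90 g CO₂ ÷ 44.009 g/mol = 0.1113 mol
mol H = 2 × 1.60 g H₂O ÷ 18.015 g/mol = 0.1776 mol
mass O = 2.94 − (1.337 + 0.1791) = 1.424 g → mol O = 1.424 ÷ 15.999 = 0.08898 mol
Divide by the smallest (0.08898 mol): C 1.251, H 1.996, O 1.000
Multiplying each by 4 gives whole numbers: C 5.01, H 7.98, O 4.00

C5H8O4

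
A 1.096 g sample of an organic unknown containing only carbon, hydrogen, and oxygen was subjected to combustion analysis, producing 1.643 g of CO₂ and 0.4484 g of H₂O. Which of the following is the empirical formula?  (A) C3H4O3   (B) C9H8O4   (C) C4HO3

(A) C3H4O3

mol C = 1.643 g CO₂ ÷ 44.009 g/mol = 0.037333 mol
mol H = 2 × 0.4484 g H₂O ÷ 18.015 g/mol = 0.049781 mol
mass O = 1.096 − (0.44841 + 0.050179) = 0.59741 g → mol O = 0.59741 ÷ 15.999 = 0.037341 mol
Divide by the smallest (0.037333 mol): C 1.000, H 1.333, O 1.000
Multiplying each by 3 gives whole numbers: C 3.00, H 4.00, O 3.00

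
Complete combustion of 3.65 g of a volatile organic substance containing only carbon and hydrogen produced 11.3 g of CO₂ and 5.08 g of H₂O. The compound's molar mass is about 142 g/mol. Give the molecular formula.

mol C = 11.3 g CO₂ ÷ 44.009 g/mol = 0.2568 mol
mol H = 2 × 5.08 g H₂O ÷ 18.015 g/mol = 0.5640 mol
Divide by the smallest (0.2568 mol): C 1.000, H 2.196
Multiplying each by 5 gives whole numbers: C 5.00, H 10.98
Empirical formula: C5H11
Empirical-formula mass = 71.14 g/mol; 142 ÷ 71.14 ≈ 2, so the molecular formula is C10H22.

C10H22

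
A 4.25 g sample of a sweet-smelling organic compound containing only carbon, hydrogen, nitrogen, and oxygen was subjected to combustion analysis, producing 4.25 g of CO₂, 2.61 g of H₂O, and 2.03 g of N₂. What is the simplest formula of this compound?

C2H6N3O

mol C = 4.25 g CO₂ ÷ 44.009 g/mol = 0.09657 mol
mol H = 2 × 2.61 g H₂O ÷ 18.015 g/mol = 0.2898 mol
mol N = 2 × 2.03 g N₂ ÷ 28.014 g/mol = 0.1449 mol
mass O = 4.25 − (1.160 + 0.2921 + 2.030) = 0.7680 g → mol O = 0.7680 ÷ 15.999 = 0.04800 mol
Divide by the smallest (0.04800 mol): C 2.012, H 6.036, N 3.019, O 1.000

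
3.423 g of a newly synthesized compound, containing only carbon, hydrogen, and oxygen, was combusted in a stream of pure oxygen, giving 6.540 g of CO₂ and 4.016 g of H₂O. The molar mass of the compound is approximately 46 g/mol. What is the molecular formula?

mol C = 6.540 g CO₂ ÷ 44.009 g/mol = 0.14861 mol
mol H = 2 × 4.016 g H₂O ÷ 18.015 g/mol = 0.44585 mol
mass O = 3.423 − (1.7849 + 0.44942) = 1.1887 g → mol O = 1.1887 ÷ 15.999 = 0.074297 mol
Divide by the smallest (0.074297 mol): C 2.000, H 6.001, O 1.000
Empirical formula: C2H6O
Empirical-formula mass = 46.07 g/mol; 46 ÷ 46.07 ≈ 1, so the molecular formula is C2H6O.

C2H6O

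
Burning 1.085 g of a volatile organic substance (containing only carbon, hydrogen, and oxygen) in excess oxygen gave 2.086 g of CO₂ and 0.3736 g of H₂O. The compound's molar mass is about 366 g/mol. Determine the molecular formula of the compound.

mol C = 2.086 g CO₂ ÷ 44.009 g/mol = 0.047399 mol
mol H = 2 × 0.3736 g H₂O ÷ 18.015 g/mol = 0.041477 mol
mass O = 1.085 − (0.56931 + 0.041808) = 0.47388 g → mol O = 0.47388 ÷ 15.999 = 0.029619 mol
Divide by the smallest (0.029619 mol): C 1.600, H 1.400, O 1.000
Multiplying each by 5 gives whole numbers: C 8.00, H 7.00, O 5.00
Empirical formula: C8H7O5
Empirical-formula mass = 183.14 g/mol; 366 ÷ 183.14 ≈ 2, so the molecular formula is C16H14O10.

C16H14O10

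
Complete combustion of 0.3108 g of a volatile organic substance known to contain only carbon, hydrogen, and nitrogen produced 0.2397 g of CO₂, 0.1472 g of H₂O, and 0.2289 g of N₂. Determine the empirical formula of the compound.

CH3N3

mol C = 0.2397 g CO₂ ÷ 44.009 g/mol = 0.0054466 mol
mol H = 2 × 0.1472 g H₂O ÷ 18.015 g/mol = 0.016342 mol
mol N = 2 × 0.2289 g N₂ ÷ 28.014 g/mol = 0.016342 mol
Divide by the smallest (0.0054466 mol): C 1.000, H 3.000, N 3.000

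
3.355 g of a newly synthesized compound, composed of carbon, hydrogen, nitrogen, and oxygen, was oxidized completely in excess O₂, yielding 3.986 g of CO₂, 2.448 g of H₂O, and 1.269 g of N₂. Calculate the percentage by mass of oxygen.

21.59%

mol C = 3.986 g CO₂ ÷ 44.009 g/mol = 0.090572 mol
mol H = 2 × 2.448 g H₂O ÷ 18.015 g/mol = 0.27177 mol
mol N = 2 × 1.269 g N₂ ÷ 28.014 g/mol = 0.090598 mol
mass O = 3.355 − (1.0879 + 0.27395 + 1.2690) = 0.72419 g → mol O = 0.72419 ÷ 15.999 = 0.045265 mol
mass % O = 0.72419 g ÷ 3.355 g × 100%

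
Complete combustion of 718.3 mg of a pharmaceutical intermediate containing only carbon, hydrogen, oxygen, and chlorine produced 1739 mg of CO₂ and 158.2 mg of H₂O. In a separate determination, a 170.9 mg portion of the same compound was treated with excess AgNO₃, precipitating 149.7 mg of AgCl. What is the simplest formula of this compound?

mol C = 1.739 g CO₂ ÷ 44.009 g/mol = 0.039515 mol
mol H = 2 × 0.1582 g H₂O ÷ 18.015 g/mol = 0.017563 mol
From the AgCl data: mol Cl per gram of compound = (0.1497 ÷ 143.318) ÷ 0.1709 = 0.0061119 mol/g, so in the 0.7183 g combustion sample mol Cl = 0.0043902 mol
mass O = 0.7183 − (0.47461 + 0.017704 + 0.15563) = 0.070353 g → mol O = 0.070353 ÷ 15.999 = 0.0043973 mol
Divide by the smallest (0.0043902 mol): C 9.001, H 4.001, Cl 1.000, O 1.002

C9H4ClO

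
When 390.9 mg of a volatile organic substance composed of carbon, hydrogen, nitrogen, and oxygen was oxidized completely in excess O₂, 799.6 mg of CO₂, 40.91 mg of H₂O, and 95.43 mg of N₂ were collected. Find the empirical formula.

mol C = 0.7996 g CO₂ ÷ 44.009 g/mol = 0.018169 mol
mol H = 2 × 0.04091 g H₂O ÷ 18.015 g/mol = 0.0045418 mol
mol N = 2 × 0.09543 g N₂ ÷ 28.014 g/mol = 0.0068130 mol
mass O = 0.3909 − (0.21823 + 0.0045781 + 0.095430) = 0.072664 g → mol O = 0.072664 ÷ 15.999 = 0.0045418 mol
Divide by the smallest (0.0045418 mol): C 4.000, H 1.000, N 1.500, O 1.000
Multiplying each by 2 gives whole numbers: C 8.00, H 2.00, N 3.00, O 2.00

C8H2N3O2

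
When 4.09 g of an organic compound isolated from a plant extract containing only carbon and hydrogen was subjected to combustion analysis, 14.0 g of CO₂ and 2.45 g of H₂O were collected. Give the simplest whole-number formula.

C7H6

mol C = 14.0 g CO₂ ÷ 44.009 g/mol = 0.3181 mol
mol H = 2 × 2.45 g H₂O ÷ 18.015 g/mol = 0.2720 mol
Divide by the smallest (0.2720 mol): C 1.170, H 1.000
Multiplying each by 6 gives whole numbers: C 7.02, H 6.00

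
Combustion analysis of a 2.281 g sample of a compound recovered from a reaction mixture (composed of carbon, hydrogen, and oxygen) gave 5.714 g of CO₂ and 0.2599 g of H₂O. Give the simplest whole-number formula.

C9H2O3

mol C = 5.714 g CO₂ ÷ 44.009 g/mol = 0.12984 mol
mol H = 2 × 0.2599 g H₂O ÷ 18.015 g/mol = 0.028854 mol
mass O = 2.281 − (1.5595 + 0.029085) = 0.69244 g → mol O = 0.69244 ÷ 15.999 = 0.043280 mol
Divide by the smallest (0.028854 mol): C 4.500, H 1.000, O 1.500
Multiplying each by 2 gives whole numbers: C 9.00, H 2.00, O 3.00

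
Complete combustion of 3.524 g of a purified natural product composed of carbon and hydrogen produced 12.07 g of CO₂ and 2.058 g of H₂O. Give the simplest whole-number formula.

mol C = 12.07 g CO₂ ÷ 44.009 g/mol = 0.27426 mol
mol H = 2 × 2.058 g H₂O ÷ 18.015 g/mol = 0.22848 mol
Divide by the smallest (0.22848 mol): C 1.200, H 1.000
Multiplying each by 5 gives whole numbers: C 6.00, H 5.00

C6H5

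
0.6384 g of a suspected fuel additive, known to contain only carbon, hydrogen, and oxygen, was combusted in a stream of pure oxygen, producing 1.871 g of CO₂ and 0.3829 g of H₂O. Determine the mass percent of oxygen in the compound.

13.30%

mol C = 1.871 g CO₂ ÷ 44.009 g/mol = 0.042514 mol
mol H = 2 × 0.3829 g H₂O ÷ 18.015 g/mol = 0.042509 mol
mass O = 0.6384 − (0.51064 + 0.042849) = 0.084915 g → mol O = 0.084915 ÷ 15.999 = 0.0053075 mol
mass % O = 0.084915 g ÷ 0.6384 g × 100%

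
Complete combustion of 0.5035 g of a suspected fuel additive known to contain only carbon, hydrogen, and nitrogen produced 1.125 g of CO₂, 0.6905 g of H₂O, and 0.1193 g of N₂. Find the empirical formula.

mol C = 1.125 g CO₂ ÷ 44.009 g/mol = 0.025563 mol
mol H = 2 × 0.6905 g H₂O ÷ 18.015 g/mol = 0.076658 mol
mol N = 2 × 0.1193 g N₂ ÷ 28.014 g/mol = 0.0085172 mol
Divide by the smallest (0.0085172 mol): C 3.001, H 9.000, N 1.000

C3H9N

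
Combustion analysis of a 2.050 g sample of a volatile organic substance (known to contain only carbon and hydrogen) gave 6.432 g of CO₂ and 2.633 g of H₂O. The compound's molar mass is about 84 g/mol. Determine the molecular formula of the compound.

C6H12

mol C = 6.432 g CO₂ ÷ 44.009 g/mol = 0.14615 mol
mol H = 2 × 2.633 g H₂O ÷ 18.015 g/mol = 0.29231 mol
Divide by the smallest (0.14615 mol): C 1.000, H 2.000
Empirical formula: CH2
Empirical-formula mass = 14.03 g/mol; 84 ÷ 14.03 ≈ 6, so the molecular formula is C6H12.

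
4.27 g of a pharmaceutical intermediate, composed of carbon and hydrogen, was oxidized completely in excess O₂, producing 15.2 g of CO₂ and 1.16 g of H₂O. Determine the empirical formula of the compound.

mol C = 15.2 g CO₂ ÷ 44.009 g/mol = 0.3454 mol
mol H = 2 × 1.16 g H₂O ÷ 18.015 g/mol = 0.1288 mol
Divide by the smallest (0.1288 mol): C 2.682, H 1.000
Multiplying each by 3 gives whole numbers: C 8.05, H 3.00

C8H3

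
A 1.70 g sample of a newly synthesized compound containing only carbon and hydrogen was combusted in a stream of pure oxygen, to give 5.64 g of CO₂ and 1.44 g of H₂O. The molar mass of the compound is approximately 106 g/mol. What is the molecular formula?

C8H10

mol C = 5.64 g CO₂ ÷ 44.009 g/mol = 0.1282 mol
mol H = 2 × 1.44 g H₂O ÷ 18.015 g/mol = 0.1599 mol
Divide by the smallest (0.1282 mol): C 1.000, H 1.247
Multiplying each by 4 gives whole numbers: C 4.00, H 4.99
Empirical formula: C4H5
Empirical-formula mass = 53.08 g/mol; 106 ÷ 53.08 ≈ 2, so the molecular formula is C8H10.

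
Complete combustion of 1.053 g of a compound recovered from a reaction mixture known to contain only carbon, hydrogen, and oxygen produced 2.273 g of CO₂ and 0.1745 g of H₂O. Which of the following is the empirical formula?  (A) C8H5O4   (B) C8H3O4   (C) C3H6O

mol C = 2.273 g CO₂ ÷ 44.009 g/mol = 0.051649 mol
mol H = 2 × 0.1745 g H₂O ÷ 18.015 g/mol = 0.019373 mol
mass O = 1.053 − (0.62035 + 0.019528) = 0.41312 g → mol O = 0.41312 ÷ 15.999 = 0.025822 mol
Divide by the smallest (0.019373 mol): C 2.666, H 1.000, O 1.333
Multiplying each by 3 gives whole numbers: C 8.00, H 3.00, O 4.00

(B) C8H3O4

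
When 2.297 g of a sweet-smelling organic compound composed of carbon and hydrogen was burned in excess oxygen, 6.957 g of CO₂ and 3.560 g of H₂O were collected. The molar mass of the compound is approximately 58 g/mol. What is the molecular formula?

mol C = 6.957 g CO₂ ÷ 44.009 g/mol = 0.15808 mol
mol H = 2 × 3.560 g H₂O ÷ 18.015 g/mol = 0.39523 mol
Divide by the smallest (0.15808 mol): C 1.000, H 2.500
Multiplying each by 2 gives whole numbers: C 2.00, H 5.00
Empirical formula: C2H5
Empirical-formula mass = 29.06 g/mol; 58 ÷ 29.06 ≈ 2, so the molecular formula is C4H10.

C4H10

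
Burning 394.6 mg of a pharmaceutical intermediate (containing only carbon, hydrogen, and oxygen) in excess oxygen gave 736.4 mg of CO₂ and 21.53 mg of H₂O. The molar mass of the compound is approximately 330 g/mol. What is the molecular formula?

mol C = 0.7364 g CO₂ ÷ 44.009 g/mol = 0.016733 mol
mol H = 2 × 0.02153 g H₂O ÷ 18.015 g/mol = 0.0023902 mol
mass O = 0.3946 − (0.20098 + 0.0024094) = 0.19121 g → mol O = 0.19121 ÷ 15.999 = 0.011951 mol
Divide by the smallest (0.0023902 mol): C 7.001, H 1.000, O 5.000
Empirical formula: C7HO5
Empirical-formula mass = 165.08 g/mol; 330 ÷ 165.08 ≈ 2, so the molecular formula is C14H2O10.

C14H2O10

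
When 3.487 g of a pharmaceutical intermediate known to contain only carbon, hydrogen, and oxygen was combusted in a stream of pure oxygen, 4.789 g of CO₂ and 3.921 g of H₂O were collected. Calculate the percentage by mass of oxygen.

mol C = 4.789 g CO₂ ÷ 44.009 g/mol = 0.10882 mol
mol H = 2 × 3.921 g H₂O ÷ 18.015 g/mol = 0.43530 mol
mass O = 3.487 − (1.3070 + 0.43879) = 1.7412 g → mol O = 1.7412 ÷ 15.999 = 0.10883 mol
mass % O = 1.7412 g ÷ 3.487 g × 100%

49.93%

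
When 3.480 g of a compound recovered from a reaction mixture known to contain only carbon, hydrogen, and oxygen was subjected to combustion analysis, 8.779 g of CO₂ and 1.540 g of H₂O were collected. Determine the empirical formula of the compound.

C7H6O2

mol C = 8.779 g CO₂ ÷ 44.009 g/mol = 0.19948 mol
mol H = 2 × 1.540 g H₂O ÷ 18.015 g/mol = 0.17097 mol
mass O = 3.480 − (2.3960 + 0.17234) = 0.91169 g → mol O = 0.91169 ÷ 15.999 = 0.056984 mol
Divide by the smallest (0.056984 mol): C 3.501, H 3.000, O 1.000
Multiplying each by 2 gives whole numbers: C 7.00, H 6.00, O 2.00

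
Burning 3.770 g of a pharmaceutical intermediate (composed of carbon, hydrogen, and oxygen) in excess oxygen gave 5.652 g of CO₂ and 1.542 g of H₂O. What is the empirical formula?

C3H4O3

mol C = 5.652 g CO₂ ÷ 44.009 g/mol = 0.12843 mol
mol H = 2 × 1.542 g H₂O ÷ 18.015 g/mol = 0.17119 mol
mass O = 3.770 − (1.5426 + 0.17256) = 2.0549 g → mol O = 2.0549 ÷ 15.999 = 0.12844 mol
Divide by the smallest (0.12843 mol): C 1.000, H 1.333, O 1.000
Multiplying each by 3 gives whole numbers: C 3.00, H 4.00, O 3.00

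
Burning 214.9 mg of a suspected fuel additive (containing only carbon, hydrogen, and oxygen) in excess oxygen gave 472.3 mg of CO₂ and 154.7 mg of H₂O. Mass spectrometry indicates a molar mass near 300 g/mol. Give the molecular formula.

mol C = 0.4723 g CO₂ ÷ 44.009 g/mol = 0.010732 mol
mol H = 2 × 0.1547 g H₂O ÷ 18.015 g/mol = 0.017175 mol
mass O = 0.2149 − (0.12890 + 0.017312) = 0.068687 g → mol O = 0.068687 ÷ 15.999 = 0.0042932 mol
Divide by the smallest (0.0042932 mol): C 2.500, H 4.000, O 1.000
Multiplying each by 2 gives whole numbers: C 5.00, H 8.00, O 2.00
Empirical formula: C5H8O2
Empirical-formula mass = 100.12 g/mol; 300 ÷ 100.12 ≈ 3, so the molecular formula is C15H24O6.

C15H24O6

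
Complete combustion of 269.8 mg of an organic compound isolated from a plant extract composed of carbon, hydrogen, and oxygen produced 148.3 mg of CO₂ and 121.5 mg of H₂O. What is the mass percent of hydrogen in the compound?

mol C = 0.1483 g CO₂ ÷ 44.009 g/mol = 0.0033698 mol
mol H = 2 × 0.1215 g H₂O ÷ 18.015 g/mol = 0.013489 mol
mass O = 0.2698 − (0.040474 + 0.013597) = 0.21573 g → mol O = 0.21573 ÷ 15.999 = 0.013484 mol
mass % H = 0.013597 g ÷ 0.2698 g × 100%

5.04%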